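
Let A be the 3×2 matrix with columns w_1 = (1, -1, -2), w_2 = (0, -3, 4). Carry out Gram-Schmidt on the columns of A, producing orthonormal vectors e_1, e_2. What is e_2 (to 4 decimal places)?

e_2 = (0.1826, -0.8398, 0.5112)

w_1 = (1, -1, -2); ‖w_1‖ = 2.4495, so e_1 = (0.4082, -0.4082, -0.8165).
e_1·w_2 = 0.4082·0 + (-0.4082)·(-3) + (-0.8165)·4 = -2.0412.
u_2 = w_2 + 2.0412·e_1 = (0.8333, -3.8333, 2.3333).
‖u_2‖ = 4.5644, so e_2 = (0.1826, -0.8398, 0.5112).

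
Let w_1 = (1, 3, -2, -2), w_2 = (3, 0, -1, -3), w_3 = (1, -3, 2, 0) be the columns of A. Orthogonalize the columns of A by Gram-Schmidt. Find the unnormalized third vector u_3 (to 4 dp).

u_3 = (0.0452, 0.2443, 0.5158, -0.1267)

w_1 = (1, 3, -2, -2); ‖w_1‖ = 4.2426, so q_1 = (0.2357, 0.7071, -0.4714, -0.4714).
q_1·w_2 = 0.2357·3 + 0.7071·0 + (-0.4714)·(-1) + (-0.4714)·(-3) = 2.5927.
u_2 = w_2 − 2.5927·q_1 = (2.3889, -1.8333, 0.2222, -1.7778).
‖u_2‖ = 3.5040, so q_2 = (0.6818, -0.5232, 0.0634, -0.5074).
q_1·w_3 = 0.2357·1 + 0.7071·(-3) + (-0.4714)·2 + (-0.4714)·0 = -2.8284; q_2·w_3 = 0.6818·1 + (-0.5232)·(-3) + 0.0634·2 + (-0.5074)·0 = 2.3783.
u_3 = w_3 + 2.8284·q_1 − 2.3783·q_2 = (0.0452, 0.2443, 0.5158, -0.1267).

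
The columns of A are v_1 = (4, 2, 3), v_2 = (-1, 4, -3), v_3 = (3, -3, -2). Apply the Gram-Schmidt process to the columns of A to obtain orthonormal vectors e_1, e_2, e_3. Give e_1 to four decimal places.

e_1 = (0.7428, 0.3714, 0.5571)

v_1 = (4, 2, 3); ‖v_1‖ = 5.3852, so e_1 = (0.7428, 0.3714, 0.5571).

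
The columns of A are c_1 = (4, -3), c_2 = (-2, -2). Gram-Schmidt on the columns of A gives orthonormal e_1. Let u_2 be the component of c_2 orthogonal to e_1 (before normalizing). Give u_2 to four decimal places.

c_1 = (4, -3); ‖c_1‖ = 5.0000, so e_1 = (0.8000, -0.6000).
e_1·c_2 = 0.8000·(-2) + (-0.6000)·(-2) = -0.4000.
u_2 = c_2 + 0.4000·e_1 = (-1.6800, -2.2400).

u_2 = (-1.6800, -2.2400)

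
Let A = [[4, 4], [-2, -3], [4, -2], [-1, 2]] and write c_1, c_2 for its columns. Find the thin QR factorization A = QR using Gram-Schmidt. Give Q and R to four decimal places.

c_1 = (4, -2, 4, -1); ‖c_1‖ = 6.0828, so e_1 = (0.6576, -0.3288, 0.6576, -0.1644).
e_1·c_2 = 0.6576·4 + (-0.3288)·(-3) + 0.6576·(-2) + (-0.1644)·2 = 1.9728.
u_2 = c_2 − 1.9728·e_1 = (2.7027, -2.3514, -3.2973, 2.3243).
‖u_2‖ = 5.3952, so e_2 = (0.5009, -0.4358, -0.6112, 0.4308).

Q = [[0.6576, 0.5009], [-0.3288, -0.4358], [0.6576, -0.6112], [-0.1644, 0.4308]], R = [[6.0828, 1.9728], [0.0000, 5.3952]]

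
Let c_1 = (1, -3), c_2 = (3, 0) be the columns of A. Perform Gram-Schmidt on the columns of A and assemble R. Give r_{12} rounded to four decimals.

r_{12} = 0.9487

c_1 = (1, -3); ‖c_1‖ = 3.1623, so e_1 = (0.3162, -0.9487).
r_{12} = e_1·c_2 = 0.9487.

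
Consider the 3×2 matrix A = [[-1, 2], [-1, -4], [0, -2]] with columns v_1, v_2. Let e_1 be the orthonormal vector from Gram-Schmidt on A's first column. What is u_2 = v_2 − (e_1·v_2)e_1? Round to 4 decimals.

u_2 = (3.0000, -3.0000, -2.0000)

v_1 = (-1, -1, 0); ‖v_1‖ = 1.4142, so e_1 = (-0.7071, -0.7071, 0.0000).
e_1·v_2 = (-0.7071)·2 + (-0.7071)·(-4) + 0.0000·(-2) = 1.4142.
u_2 = v_2 − 1.4142·e_1 = (3.0000, -3.0000, -2.0000).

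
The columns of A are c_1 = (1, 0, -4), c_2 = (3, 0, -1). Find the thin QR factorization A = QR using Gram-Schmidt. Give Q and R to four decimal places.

e_1 = c_1/‖c_1‖ = (1, 0, -4)/4.1231 = (0.2425, 0.0000, -0.9701).
r_{12} = e_1·c_2 = 1.6977.
u_2 = c_2 − 1.6977·e_1 = (2.5882, 0.0000, 0.6471).
‖u_2‖ = 2.6679, so e_2 = (0.9701, 0.0000, 0.2425).

Q = [[0.2425, 0.9701], [0.0000, 0.0000], [-0.9701, 0.2425]], R = [[4.1231, 1.6977], [0.0000, 2.6679]]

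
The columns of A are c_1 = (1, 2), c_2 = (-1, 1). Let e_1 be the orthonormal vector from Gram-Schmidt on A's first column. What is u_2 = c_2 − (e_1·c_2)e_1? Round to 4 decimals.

c_1 = (1, 2); ‖c_1‖ = 2.2361, so e_1 = (0.4472, 0.8944).
e_1·c_2 = 0.4472·(-1) + 0.8944·1 = 0.4472.
u_2 = c_2 − 0.4472·e_1 = (-1.2000, 0.6000).

u_2 = (-1.2000, 0.6000)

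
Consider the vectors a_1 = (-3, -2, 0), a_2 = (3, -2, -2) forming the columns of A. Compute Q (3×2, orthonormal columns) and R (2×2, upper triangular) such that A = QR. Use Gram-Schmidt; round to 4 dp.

Q = [[-0.8321, 0.4755], [-0.5547, -0.7132], [0.0000, -0.5151]], R = [[3.6056, -1.3868], [0.0000, 3.8829]]

q_1 = a_1/‖a_1‖ = (-3, -2, 0)/3.6056 = (-0.8321, -0.5547, 0.0000).
r_{12} = q_1·a_2 = -1.3868.
u_2 = a_2 + 1.3868·q_1 = (1.8462, -2.7692, -2.0000).
‖u_2‖ = 3.8829, so q_2 = (0.4755, -0.7132, -0.5151).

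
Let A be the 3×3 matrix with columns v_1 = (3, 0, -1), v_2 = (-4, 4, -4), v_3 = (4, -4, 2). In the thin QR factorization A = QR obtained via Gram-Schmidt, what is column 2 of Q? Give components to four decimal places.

v_1 = (3, 0, -1); ‖v_1‖ = 3.1623, so q_1 = (0.9487, 0.0000, -0.3162).
q_1·v_2 = 0.9487·(-4) + 0.0000·4 + (-0.3162)·(-4) = -2.5298.
u_2 = v_2 + 2.5298·q_1 = (-1.6000, 4.0000, -4.8000).
‖u_2‖ = 6.4498, so q_2 = (-0.2481, 0.6202, -0.7442).

q_2 = (-0.2481, 0.6202, -0.7442)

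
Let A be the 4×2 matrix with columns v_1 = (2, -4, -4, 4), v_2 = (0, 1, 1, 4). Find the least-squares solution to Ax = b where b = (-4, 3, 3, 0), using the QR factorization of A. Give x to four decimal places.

v_1 = (2, -4, -4, 4); ‖v_1‖ = 7.2111, so q_1 = (0.2774, -0.5547, -0.5547, 0.5547).
q_1·v_2 = 0.2774·0 + (-0.5547)·1 + (-0.5547)·1 + 0.5547·4 = 1.1094.
u_2 = v_2 − 1.1094·q_1 = (-0.3077, 1.6154, 1.6154, 3.3846).
‖u_2‖ = 4.0950, so q_2 = (-0.0751, 0.3945, 0.3945, 0.8265).
Qᵀb = (-4.4376, 2.6674).
Back-substitute: x_2 = 2.6674/4.0950 = 0.6514.
x_1 = (-4.4376 − 1.1094·0.6514)/7.2111 = -0.7156.

x = (-0.7156, 0.6514)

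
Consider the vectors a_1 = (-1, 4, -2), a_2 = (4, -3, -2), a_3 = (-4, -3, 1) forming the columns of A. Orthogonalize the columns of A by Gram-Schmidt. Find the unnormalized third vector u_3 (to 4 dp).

u_3 = (-2.1978, -1.5699, -2.0409)

a_1 = (-1, 4, -2); ‖a_1‖ = 4.5826, so q_1 = (-0.2182, 0.8729, -0.4364).
q_1·a_2 = (-0.2182)·4 + 0.8729·(-3) + (-0.4364)·(-2) = -2.6186.
u_2 = a_2 + 2.6186·q_1 = (3.4286, -0.7143, -3.1429).
‖u_2‖ = 4.7056, so q_2 = (0.7286, -0.1518, -0.6679).
q_1·a_3 = (-0.2182)·(-4) + 0.8729·(-3) + (-0.4364)·1 = -2.1822; q_2·a_3 = 0.7286·(-4) + (-0.1518)·(-3) + (-0.6679)·1 = -3.1270.
u_3 = a_3 + 2.1822·q_1 + 3.1270·q_2 = (-2.1978, -1.5699, -2.0409).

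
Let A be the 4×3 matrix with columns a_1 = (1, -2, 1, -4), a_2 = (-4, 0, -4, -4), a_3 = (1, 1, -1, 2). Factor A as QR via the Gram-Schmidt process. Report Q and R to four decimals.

Q = [[0.2132, -0.6498, 0.7241], [-0.4264, 0.1083, 0.1131], [0.2132, -0.6498, -0.6788], [-0.8528, -0.3791, -0.0453]], R = [[4.6904, 1.7056, -2.1320], [0.0000, 6.7150, -0.6498], [0.0000, 0.0000, 1.4256]]

a_1 = (1, -2, 1, -4); ‖a_1‖ = 4.6904, so q_1 = (0.2132, -0.4264, 0.2132, -0.8528).
q_1·a_2 = 0.2132·(-4) + (-0.4264)·0 + 0.2132·(-4) + (-0.8528)·(-4) = 1.7056.
u_2 = a_2 − 1.7056·q_1 = (-4.3636, 0.7273, -4.3636, -2.5455).
‖u_2‖ = 6.7150, so q_2 = (-0.6498, 0.1083, -0.6498, -0.3791).
q_1·a_3 = 0.2132·1 + (-0.4264)·1 + 0.2132·(-1) + (-0.8528)·2 = -2.1320; q_2·a_3 = (-0.6498)·1 + 0.1083·1 + (-0.6498)·(-1) + (-0.3791)·2 = -0.6498.
u_3 = a_3 + 2.1320·q_1 + 0.6498·q_2 = (1.0323, 0.1613, -0.9677, -0.0645).
‖u_3‖ = 1.4256, so q_3 = (0.7241, 0.1131, -0.6788, -0.0453).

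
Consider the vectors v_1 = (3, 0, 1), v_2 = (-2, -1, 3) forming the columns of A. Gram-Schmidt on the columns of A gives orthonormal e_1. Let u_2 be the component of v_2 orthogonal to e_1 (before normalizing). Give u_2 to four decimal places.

v_1 = (3, 0, 1); ‖v_1‖ = 3.1623, so e_1 = (0.9487, 0.0000, 0.3162).
e_1·v_2 = 0.9487·(-2) + 0.0000·(-1) + 0.3162·3 = -0.9487.
u_2 = v_2 + 0.9487·e_1 = (-1.1000, -1.0000, 3.3000).

u_2 = (-1.1000, -1.0000, 3.3000)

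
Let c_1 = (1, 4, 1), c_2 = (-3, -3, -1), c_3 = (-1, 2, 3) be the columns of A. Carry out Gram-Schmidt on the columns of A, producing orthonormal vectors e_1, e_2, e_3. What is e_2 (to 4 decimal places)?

e_2 = (-0.9658, 0.2542, -0.0508)

e_1 = c_1/‖c_1‖ = (1, 4, 1)/4.2426 = (0.2357, 0.9428, 0.2357).
r_{12} = e_1·c_2 = -3.7712.
u_2 = c_2 + 3.7712·e_1 = (-2.1111, 0.5556, -0.1111).
‖u_2‖ = 2.1858, so e_2 = (-0.9658, 0.2542, -0.0508).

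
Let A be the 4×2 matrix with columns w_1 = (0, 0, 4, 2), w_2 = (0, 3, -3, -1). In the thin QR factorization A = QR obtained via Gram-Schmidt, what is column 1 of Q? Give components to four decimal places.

w_1 = (0, 0, 4, 2); ‖w_1‖ = 4.4721, so q_1 = (0.0000, 0.0000, 0.8944, 0.4472).

q_1 = (0.0000, 0.0000, 0.8944, 0.4472)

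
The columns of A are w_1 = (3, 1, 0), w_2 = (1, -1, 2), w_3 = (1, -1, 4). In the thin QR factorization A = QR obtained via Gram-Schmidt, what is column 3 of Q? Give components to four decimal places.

w_1 = (3, 1, 0); ‖w_1‖ = 3.1623, so e_1 = (0.9487, 0.3162, 0.0000).
e_1·w_2 = 0.9487·1 + 0.3162·(-1) + 0.0000·2 = 0.6325.
u_2 = w_2 − 0.6325·e_1 = (0.4000, -1.2000, 2.0000).
‖u_2‖ = 2.3664, so e_2 = (0.1690, -0.5071, 0.8452).
e_1·w_3 = 0.9487·1 + 0.3162·(-1) + 0.0000·4 = 0.6325; e_2·w_3 = 0.1690·1 + (-0.5071)·(-1) + 0.8452·4 = 4.0567.
u_3 = w_3 − 0.6325·e_1 − 4.0567·e_2 = (-0.2857, 0.8571, 0.5714).
‖u_3‖ = 1.0690, so e_3 = (-0.2673, 0.8018, 0.5345).

e_3 = (-0.2673, 0.8018, 0.5345)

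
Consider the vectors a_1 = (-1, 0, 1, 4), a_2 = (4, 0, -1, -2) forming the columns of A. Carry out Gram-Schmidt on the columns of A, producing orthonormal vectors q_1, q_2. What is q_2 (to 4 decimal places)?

a_1 = (-1, 0, 1, 4); ‖a_1‖ = 4.2426, so q_1 = (-0.2357, 0.0000, 0.2357, 0.9428).
q_1·a_2 = (-0.2357)·4 + 0.0000·0 + 0.2357·(-1) + 0.9428·(-2) = -3.0641.
u_2 = a_2 + 3.0641·q_1 = (3.2778, 0.0000, -0.2778, 0.8889).
‖u_2‖ = 3.4075, so q_2 = (0.9619, 0.0000, -0.0815, 0.2609).

q_2 = (0.9619, 0.0000, -0.0815, 0.2609)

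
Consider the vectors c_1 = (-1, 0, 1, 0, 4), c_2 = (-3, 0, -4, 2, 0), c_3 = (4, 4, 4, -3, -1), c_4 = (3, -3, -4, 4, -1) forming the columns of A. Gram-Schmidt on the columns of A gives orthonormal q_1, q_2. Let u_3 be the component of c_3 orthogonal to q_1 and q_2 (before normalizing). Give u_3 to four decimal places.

u_3 = (0.1651, 4.0000, -0.4415, -0.6353, 0.1516)

c_1 = (-1, 0, 1, 0, 4); ‖c_1‖ = 4.2426, so q_1 = (-0.2357, 0.0000, 0.2357, 0.0000, 0.9428).
q_1·c_2 = (-0.2357)·(-3) + 0.0000·0 + 0.2357·(-4) + 0.0000·2 + 0.9428·0 = -0.2357.
u_2 = c_2 + 0.2357·q_1 = (-3.0556, 0.0000, -3.9444, 2.0000, 0.2222).
‖u_2‖ = 5.3800, so q_2 = (-0.5679, 0.0000, -0.7332, 0.3717, 0.0413).
q_1·c_3 = (-0.2357)·4 + 0.0000·4 + 0.2357·4 + 0.0000·(-3) + 0.9428·(-1) = -0.9428; q_2·c_3 = (-0.5679)·4 + 0.0000·4 + (-0.7332)·4 + 0.3717·(-3) + 0.0413·(-1) = -6.3610.
u_3 = c_3 + 0.9428·q_1 + 6.3610·q_2 = (0.1651, 4.0000, -0.4415, -0.6353, 0.1516).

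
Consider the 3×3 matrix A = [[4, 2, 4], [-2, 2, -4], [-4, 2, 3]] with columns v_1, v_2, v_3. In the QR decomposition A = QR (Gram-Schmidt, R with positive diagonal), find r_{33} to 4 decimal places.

r_{33} = 5.6874

v_1 = (4, -2, -4); ‖v_1‖ = 6.0000, so q_1 = (0.6667, -0.3333, -0.6667).
q_1·v_2 = 0.6667·2 + (-0.3333)·2 + (-0.6667)·2 = -0.6667.
u_2 = v_2 + 0.6667·q_1 = (2.4444, 1.7778, 1.5556).
‖u_2‖ = 3.3993, so q_2 = (0.7191, 0.5230, 0.4576).
q_1·v_3 = 0.6667·4 + (-0.3333)·(-4) + (-0.6667)·3 = 2.0000; q_2·v_3 = 0.7191·4 + 0.5230·(-4) + 0.4576·3 = 2.1573.
u_3 = v_3 − 2.0000·q_1 − 2.1573·q_2 = (1.1154, -4.4615, 3.3462).
r_{33} = ‖u_3‖ = 5.6874.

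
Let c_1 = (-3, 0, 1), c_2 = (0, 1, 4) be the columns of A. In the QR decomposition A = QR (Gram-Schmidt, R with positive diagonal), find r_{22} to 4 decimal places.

r_{22} = 3.9243

c_1 = (-3, 0, 1); ‖c_1‖ = 3.1623, so q_1 = (-0.9487, 0.0000, 0.3162).
q_1·c_2 = (-0.9487)·0 + 0.0000·1 + 0.3162·4 = 1.2649.
u_2 = c_2 − 1.2649·q_1 = (1.2000, 1.0000, 3.6000).
r_{22} = ‖u_2‖ = 3.9243.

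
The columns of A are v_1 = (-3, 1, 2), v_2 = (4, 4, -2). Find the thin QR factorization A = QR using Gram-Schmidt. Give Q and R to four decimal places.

Q = [[-0.8018, 0.2817], [0.2673, 0.9578], [0.5345, -0.0563]], R = [[3.7417, -3.2071], [0.0000, 5.0709]]

v_1 = (-3, 1, 2); ‖v_1‖ = 3.7417, so e_1 = (-0.8018, 0.2673, 0.5345).
e_1·v_2 = (-0.8018)·4 + 0.2673·4 + 0.5345·(-2) = -3.2071.
u_2 = v_2 + 3.2071·e_1 = (1.4286, 4.8571, -0.2857).
‖u_2‖ = 5.0709, so e_2 = (0.2817, 0.9578, -0.0563).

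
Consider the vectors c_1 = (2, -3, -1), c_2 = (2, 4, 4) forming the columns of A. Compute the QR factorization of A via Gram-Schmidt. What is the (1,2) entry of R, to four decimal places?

r_{12} = -3.2071

c_1 = (2, -3, -1); ‖c_1‖ = 3.7417, so e_1 = (0.5345, -0.8018, -0.2673).
r_{12} = e_1·c_2 = -3.2071.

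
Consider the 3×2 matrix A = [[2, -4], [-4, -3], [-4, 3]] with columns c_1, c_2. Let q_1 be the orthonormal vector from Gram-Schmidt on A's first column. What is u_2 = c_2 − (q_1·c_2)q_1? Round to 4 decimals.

u_2 = (-3.5556, -3.8889, 2.1111)

c_1 = (2, -4, -4); ‖c_1‖ = 6.0000, so q_1 = (0.3333, -0.6667, -0.6667).
q_1·c_2 = 0.3333·(-4) + (-0.6667)·(-3) + (-0.6667)·3 = -1.3333.
u_2 = c_2 + 1.3333·q_1 = (-3.5556, -3.8889, 2.1111).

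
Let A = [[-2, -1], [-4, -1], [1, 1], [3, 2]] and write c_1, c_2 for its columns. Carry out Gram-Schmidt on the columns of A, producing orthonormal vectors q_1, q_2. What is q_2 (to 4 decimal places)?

c_1 = (-2, -4, 1, 3); ‖c_1‖ = 5.4772, so q_1 = (-0.3651, -0.7303, 0.1826, 0.5477).
q_1·c_2 = (-0.3651)·(-1) + (-0.7303)·(-1) + 0.1826·1 + 0.5477·2 = 2.3735.
u_2 = c_2 − 2.3735·q_1 = (-0.1333, 0.7333, 0.5667, 0.7000).
‖u_2‖ = 1.1690, so q_2 = (-0.1141, 0.6273, 0.4847, 0.5988).

q_2 = (-0.1141, 0.6273, 0.4847, 0.5988)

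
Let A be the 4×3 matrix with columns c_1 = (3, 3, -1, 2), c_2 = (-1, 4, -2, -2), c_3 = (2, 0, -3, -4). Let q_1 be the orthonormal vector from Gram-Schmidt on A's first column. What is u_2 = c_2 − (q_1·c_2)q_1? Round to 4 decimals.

u_2 = (-1.9130, 3.0870, -1.6957, -2.6087)

c_1 = (3, 3, -1, 2); ‖c_1‖ = 4.7958, so q_1 = (0.6255, 0.6255, -0.2085, 0.4170).
q_1·c_2 = 0.6255·(-1) + 0.6255·4 + (-0.2085)·(-2) + 0.4170·(-2) = 1.4596.
u_2 = c_2 − 1.4596·q_1 = (-1.9130, 3.0870, -1.6957, -2.6087).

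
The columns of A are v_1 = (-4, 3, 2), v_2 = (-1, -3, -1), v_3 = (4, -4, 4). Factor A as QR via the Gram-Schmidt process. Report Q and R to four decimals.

v_1 = (-4, 3, 2); ‖v_1‖ = 5.3852, so e_1 = (-0.7428, 0.5571, 0.3714).
e_1·v_2 = (-0.7428)·(-1) + 0.5571·(-3) + 0.3714·(-1) = -1.2999.
u_2 = v_2 + 1.2999·e_1 = (-1.9655, -2.2759, -0.5172).
‖u_2‖ = 3.0513, so e_2 = (-0.6442, -0.7459, -0.1695).
e_1·v_3 = (-0.7428)·4 + 0.5571·(-4) + 0.3714·4 = -3.7139; e_2·v_3 = (-0.6442)·4 + (-0.7459)·(-4) + (-0.1695)·4 = -0.2712.
u_3 = v_3 + 3.7139·e_1 + 0.2712·e_2 = (1.0667, -2.1333, 5.3333).
‖u_3‖ = 5.8424, so e_3 = (0.1826, -0.3651, 0.9129).

Q = [[-0.7428, -0.6442, 0.1826], [0.5571, -0.7459, -0.3651], [0.3714, -0.1695, 0.9129]], R = [[5.3852, -1.2999, -3.7139], [0.0000, 3.0513, -0.2712], [0.0000, 0.0000, 5.8424]]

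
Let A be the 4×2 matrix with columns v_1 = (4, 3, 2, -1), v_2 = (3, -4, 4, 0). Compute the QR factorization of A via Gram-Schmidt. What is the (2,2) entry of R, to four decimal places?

e_1 = v_1/‖v_1‖ = (4, 3, 2, -1)/5.4772 = (0.7303, 0.5477, 0.3651, -0.1826).
r_{12} = e_1·v_2 = 1.4606.
u_2 = v_2 − 1.4606·e_1 = (1.9333, -4.8000, 3.4667, 0.2667).
r_{22} = ‖u_2‖ = 6.2343.

r_{22} = 6.2343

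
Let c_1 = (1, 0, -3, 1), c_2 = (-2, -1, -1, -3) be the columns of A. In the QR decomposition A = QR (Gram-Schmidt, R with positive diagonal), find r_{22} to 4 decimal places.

c_1 = (1, 0, -3, 1); ‖c_1‖ = 3.3166, so e_1 = (0.3015, 0.0000, -0.9045, 0.3015).
e_1·c_2 = 0.3015·(-2) + 0.0000·(-1) + (-0.9045)·(-1) + 0.3015·(-3) = -0.6030.
u_2 = c_2 + 0.6030·e_1 = (-1.8182, -1.0000, -1.5455, -2.8182).
r_{22} = ‖u_2‖ = 3.8258.

r_{22} = 3.8258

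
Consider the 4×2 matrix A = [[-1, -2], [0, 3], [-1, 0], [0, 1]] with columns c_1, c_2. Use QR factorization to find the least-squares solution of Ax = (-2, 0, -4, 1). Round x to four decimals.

q_1 = c_1/‖c_1‖ = (-1, 0, -1, 0)/1.4142 = (-0.7071, 0.0000, -0.7071, 0.0000).
r_{12} = q_1·c_2 = 1.4142.
u_2 = c_2 − 1.4142·q_1 = (-1.0000, 3.0000, 1.0000, 1.0000).
‖u_2‖ = 3.4641, so q_2 = (-0.2887, 0.8660, 0.2887, 0.2887).
Qᵀb = (4.2426, -0.2887).
Back-substitute: x_2 = -0.2887/3.4641 = -0.0833.
x_1 = (4.2426 − 1.4142·(-0.0833))/1.4142 = 3.0833.

x = (3.0833, -0.0833)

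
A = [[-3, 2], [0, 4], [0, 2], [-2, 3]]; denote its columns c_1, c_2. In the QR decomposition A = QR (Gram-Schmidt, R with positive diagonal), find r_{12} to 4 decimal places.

q_1 = c_1/‖c_1‖ = (-3, 0, 0, -2)/3.6056 = (-0.8321, 0.0000, 0.0000, -0.5547).
r_{12} = q_1·c_2 = -3.3282.

r_{12} = -3.3282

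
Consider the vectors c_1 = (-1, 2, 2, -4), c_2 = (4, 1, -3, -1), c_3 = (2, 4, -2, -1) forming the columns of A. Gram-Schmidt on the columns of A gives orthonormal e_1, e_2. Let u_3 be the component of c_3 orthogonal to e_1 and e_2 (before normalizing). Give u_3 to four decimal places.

e_1 = c_1/‖c_1‖ = (-1, 2, 2, -4)/5.0000 = (-0.2000, 0.4000, 0.4000, -0.8000).
r_{12} = e_1·c_2 = -0.8000.
u_2 = c_2 + 0.8000·e_1 = (3.8400, 1.3200, -2.6800, -1.6400).
‖u_2‖ = 5.1342, so e_2 = (0.7479, 0.2571, -0.5220, -0.3194).
r_{13} = e_1·c_3 = 1.2000; r_{23} = e_2·c_3 = 3.8877.
u_3 = c_3 − 1.2000·e_1 − 3.8877·e_2 = (-0.6677, 2.5205, -0.4507, 1.2018).

u_3 = (-0.6677, 2.5205, -0.4507, 1.2018)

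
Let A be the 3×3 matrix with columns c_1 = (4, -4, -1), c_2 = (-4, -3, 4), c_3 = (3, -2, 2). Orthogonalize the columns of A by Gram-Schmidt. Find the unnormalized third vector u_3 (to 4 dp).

c_1 = (4, -4, -1); ‖c_1‖ = 5.7446, so q_1 = (0.6963, -0.6963, -0.1741).
q_1·c_2 = 0.6963·(-4) + (-0.6963)·(-3) + (-0.1741)·4 = -1.3926.
u_2 = c_2 + 1.3926·q_1 = (-3.0303, -3.9697, 3.7576).
‖u_2‖ = 6.2498, so q_2 = (-0.4849, -0.6352, 0.6012).
q_1·c_3 = 0.6963·3 + (-0.6963)·(-2) + (-0.1741)·2 = 3.1334; q_2·c_3 = (-0.4849)·3 + (-0.6352)·(-2) + 0.6012·2 = 1.0182.
u_3 = c_3 − 3.1334·q_1 − 1.0182·q_2 = (1.3119, 0.8285, 1.9333).

u_3 = (1.3119, 0.8285, 1.9333)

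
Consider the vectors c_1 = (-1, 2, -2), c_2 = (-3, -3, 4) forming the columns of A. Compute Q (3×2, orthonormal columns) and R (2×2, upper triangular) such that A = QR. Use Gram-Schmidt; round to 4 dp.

Q = [[-0.3333, -0.9313], [0.6667, -0.1225], [-0.6667, 0.3431]], R = [[3.0000, -3.6667], [0.0000, 4.5338]]

c_1 = (-1, 2, -2); ‖c_1‖ = 3.0000, so q_1 = (-0.3333, 0.6667, -0.6667).
q_1·c_2 = (-0.3333)·(-3) + 0.6667·(-3) + (-0.6667)·4 = -3.6667.
u_2 = c_2 + 3.6667·q_1 = (-4.2222, -0.5556, 1.5556).
‖u_2‖ = 4.5338, so q_2 = (-0.9313, -0.1225, 0.3431).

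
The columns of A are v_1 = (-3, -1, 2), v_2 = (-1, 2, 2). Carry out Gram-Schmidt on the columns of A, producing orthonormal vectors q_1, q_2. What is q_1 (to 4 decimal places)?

q_1 = v_1/‖v_1‖ = (-3, -1, 2)/3.7417 = (-0.8018, -0.2673, 0.5345).

q_1 = (-0.8018, -0.2673, 0.5345)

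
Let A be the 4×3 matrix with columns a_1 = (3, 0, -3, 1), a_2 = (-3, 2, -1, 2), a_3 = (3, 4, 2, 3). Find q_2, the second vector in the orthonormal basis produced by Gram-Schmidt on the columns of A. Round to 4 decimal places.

q_2 = (-0.5718, 0.4828, -0.3939, 0.5337)

a_1 = (3, 0, -3, 1); ‖a_1‖ = 4.3589, so q_1 = (0.6882, 0.0000, -0.6882, 0.2294).
q_1·a_2 = 0.6882·(-3) + 0.0000·2 + (-0.6882)·(-1) + 0.2294·2 = -0.9177.
u_2 = a_2 + 0.9177·q_1 = (-2.3684, 2.0000, -1.6316, 2.2105).
‖u_2‖ = 4.1422, so q_2 = (-0.5718, 0.4828, -0.3939, 0.5337).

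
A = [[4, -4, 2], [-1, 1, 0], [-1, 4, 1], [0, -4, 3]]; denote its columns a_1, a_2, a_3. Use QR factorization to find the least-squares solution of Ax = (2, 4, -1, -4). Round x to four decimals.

x = (0.9483, 0.3270, -0.7433)

a_1 = (4, -1, -1, 0); ‖a_1‖ = 4.2426, so q_1 = (0.9428, -0.2357, -0.2357, 0.0000).
q_1·a_2 = 0.9428·(-4) + (-0.2357)·1 + (-0.2357)·4 + 0.0000·(-4) = -4.9497.
u_2 = a_2 + 4.9497·q_1 = (0.6667, -0.1667, 2.8333, -4.0000).
‖u_2‖ = 4.9497, so q_2 = (0.1347, -0.0337, 0.5724, -0.8081).
q_1·a_3 = 0.9428·2 + (-0.2357)·0 + (-0.2357)·1 + 0.0000·3 = 1.6499; q_2·a_3 = 0.1347·2 + (-0.0337)·0 + 0.5724·1 + (-0.8081)·3 = -1.5826.
u_3 = a_3 − 1.6499·q_1 + 1.5826·q_2 = (0.6576, 0.3356, 2.2948, 1.7211).
‖u_3‖ = 2.9620, so q_3 = (0.2220, 0.1133, 0.7748, 0.5811).
Qᵀb = (1.1785, 2.7948, -2.2018).
Back-substitute: x_3 = -2.2018/2.9620 = -0.7433.
x_2 = (2.7948 + 1.5826·(-0.7433))/4.9497 = 0.3270.
x_1 = (1.1785 + 4.9497·0.3270 − 1.6499·(-0.7433))/4.2426 = 0.9483.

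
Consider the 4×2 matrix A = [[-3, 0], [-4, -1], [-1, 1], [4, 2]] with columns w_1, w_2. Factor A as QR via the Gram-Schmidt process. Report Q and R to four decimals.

w_1 = (-3, -4, -1, 4); ‖w_1‖ = 6.4807, so q_1 = (-0.4629, -0.6172, -0.1543, 0.6172).
q_1·w_2 = (-0.4629)·0 + (-0.6172)·(-1) + (-0.1543)·1 + 0.6172·2 = 1.6973.
u_2 = w_2 − 1.6973·q_1 = (0.7857, 0.0476, 1.2619, 0.9524).
‖u_2‖ = 1.7661, so q_2 = (0.4449, 0.0270, 0.7145, 0.5393).

Q = [[-0.4629, 0.4449], [-0.6172, 0.0270], [-0.1543, 0.7145], [0.6172, 0.5393]], R = [[6.4807, 1.6973], [0.0000, 1.7661]]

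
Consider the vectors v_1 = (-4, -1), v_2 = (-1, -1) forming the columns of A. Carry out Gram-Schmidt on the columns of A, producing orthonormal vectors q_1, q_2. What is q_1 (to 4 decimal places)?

q_1 = (-0.9701, -0.2425)

v_1 = (-4, -1); ‖v_1‖ = 4.1231, so q_1 = (-0.9701, -0.2425).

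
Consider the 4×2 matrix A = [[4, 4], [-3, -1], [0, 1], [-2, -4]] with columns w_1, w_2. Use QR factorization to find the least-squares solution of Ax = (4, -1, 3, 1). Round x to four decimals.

x = (0.5681, 0.0195)

w_1 = (4, -3, 0, -2); ‖w_1‖ = 5.3852, so q_1 = (0.7428, -0.5571, 0.0000, -0.3714).
q_1·w_2 = 0.7428·4 + (-0.5571)·(-1) + 0.0000·1 + (-0.3714)·(-4) = 5.0138.
u_2 = w_2 − 5.0138·q_1 = (0.2759, 1.7931, 1.0000, -2.1379).
‖u_2‖ = 2.9769, so q_2 = (0.0927, 0.6023, 0.3359, -0.7182).
Qᵀb = (3.1568, 0.0579).
Back-substitute: x_2 = 0.0579/2.9769 = 0.0195.
x_1 = (3.1568 − 5.0138·0.0195)/5.3852 = 0.5681.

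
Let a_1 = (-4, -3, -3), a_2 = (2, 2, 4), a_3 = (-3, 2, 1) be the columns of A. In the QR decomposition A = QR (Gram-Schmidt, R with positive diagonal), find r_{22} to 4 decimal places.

r_{22} = 2.0292

a_1 = (-4, -3, -3); ‖a_1‖ = 5.8310, so q_1 = (-0.6860, -0.5145, -0.5145).
q_1·a_2 = (-0.6860)·2 + (-0.5145)·2 + (-0.5145)·4 = -4.4590.
u_2 = a_2 + 4.4590·q_1 = (-1.0588, -0.2941, 1.7059).
r_{22} = ‖u_2‖ = 2.0292.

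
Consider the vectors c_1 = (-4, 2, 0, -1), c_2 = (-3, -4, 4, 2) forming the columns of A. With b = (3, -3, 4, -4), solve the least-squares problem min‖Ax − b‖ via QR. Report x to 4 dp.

x = (-0.6929, 0.2752)

c_1 = (-4, 2, 0, -1); ‖c_1‖ = 4.5826, so e_1 = (-0.8729, 0.4364, 0.0000, -0.2182).
e_1·c_2 = (-0.8729)·(-3) + 0.4364·(-4) + 0.0000·4 + (-0.2182)·2 = 0.4364.
u_2 = c_2 − 0.4364·e_1 = (-2.6190, -4.1905, 4.0000, 2.0952).
‖u_2‖ = 6.6940, so e_2 = (-0.3913, -0.6260, 0.5976, 0.3130).
Qᵀb = (-3.0551, 1.8424).
Back-substitute: x_2 = 1.8424/6.6940 = 0.2752.
x_1 = (-3.0551 − 0.4364·0.2752)/4.5826 = -0.6929.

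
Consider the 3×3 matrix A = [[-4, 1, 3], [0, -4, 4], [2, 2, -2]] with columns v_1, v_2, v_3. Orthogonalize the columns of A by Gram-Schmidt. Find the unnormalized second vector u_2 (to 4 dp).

u_2 = (1.0000, -4.0000, 2.0000)

v_1 = (-4, 0, 2); ‖v_1‖ = 4.4721, so q_1 = (-0.8944, 0.0000, 0.4472).
q_1·v_2 = (-0.8944)·1 + 0.0000·(-4) + 0.4472·2 = 0.0000.
u_2 = v_2 + 0.0000·q_1 = (1.0000, -4.0000, 2.0000).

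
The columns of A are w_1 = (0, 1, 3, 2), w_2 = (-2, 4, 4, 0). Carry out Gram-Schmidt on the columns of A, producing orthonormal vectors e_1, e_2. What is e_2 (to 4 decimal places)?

w_1 = (0, 1, 3, 2); ‖w_1‖ = 3.7417, so e_1 = (0.0000, 0.2673, 0.8018, 0.5345).
e_1·w_2 = 0.0000·(-2) + 0.2673·4 + 0.8018·4 + 0.5345·0 = 4.2762.
u_2 = w_2 − 4.2762·e_1 = (-2.0000, 2.8571, 0.5714, -2.2857).
‖u_2‖ = 4.2088, so e_2 = (-0.4752, 0.6788, 0.1358, -0.5431).

e_2 = (-0.4752, 0.6788, 0.1358, -0.5431)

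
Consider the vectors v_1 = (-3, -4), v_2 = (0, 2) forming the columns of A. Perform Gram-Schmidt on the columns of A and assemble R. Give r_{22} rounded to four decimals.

v_1 = (-3, -4); ‖v_1‖ = 5.0000, so e_1 = (-0.6000, -0.8000).
e_1·v_2 = (-0.6000)·0 + (-0.8000)·2 = -1.6000.
u_2 = v_2 + 1.6000·e_1 = (-0.9600, 0.7200).
r_{22} = ‖u_2‖ = 1.2000.

r_{22} = 1.2000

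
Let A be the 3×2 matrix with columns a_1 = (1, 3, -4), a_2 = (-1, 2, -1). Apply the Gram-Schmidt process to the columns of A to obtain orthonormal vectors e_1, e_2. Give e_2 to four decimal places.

a_1 = (1, 3, -4); ‖a_1‖ = 5.0990, so e_1 = (0.1961, 0.5883, -0.7845).
e_1·a_2 = 0.1961·(-1) + 0.5883·2 + (-0.7845)·(-1) = 1.7650.
u_2 = a_2 − 1.7650·e_1 = (-1.3462, 0.9615, 0.3846).
‖u_2‖ = 1.6984, so e_2 = (-0.7926, 0.5661, 0.2265).

e_2 = (-0.7926, 0.5661, 0.2265)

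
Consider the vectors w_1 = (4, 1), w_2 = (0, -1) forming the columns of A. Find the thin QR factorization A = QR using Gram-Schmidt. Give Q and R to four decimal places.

Q = [[0.9701, 0.2425], [0.2425, -0.9701]], R = [[4.1231, -0.2425], [0.0000, 0.9701]]

w_1 = (4, 1); ‖w_1‖ = 4.1231, so e_1 = (0.9701, 0.2425).
e_1·w_2 = 0.9701·0 + 0.2425·(-1) = -0.2425.
u_2 = w_2 + 0.2425·e_1 = (0.2353, -0.9412).
‖u_2‖ = 0.9701, so e_2 = (0.2425, -0.9701).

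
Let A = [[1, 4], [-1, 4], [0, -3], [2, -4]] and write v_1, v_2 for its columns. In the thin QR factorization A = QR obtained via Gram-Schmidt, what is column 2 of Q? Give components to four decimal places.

q_1 = v_1/‖v_1‖ = (1, -1, 0, 2)/2.4495 = (0.4082, -0.4082, 0.0000, 0.8165).
r_{12} = q_1·v_2 = -3.2660.
u_2 = v_2 + 3.2660·q_1 = (5.3333, 2.6667, -3.0000, -1.3333).
‖u_2‖ = 6.8069, so q_2 = (0.7835, 0.3918, -0.4407, -0.1959).

q_2 = (0.7835, 0.3918, -0.4407, -0.1959)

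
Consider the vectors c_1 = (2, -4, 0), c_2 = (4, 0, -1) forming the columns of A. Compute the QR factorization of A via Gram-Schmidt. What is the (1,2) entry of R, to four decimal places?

c_1 = (2, -4, 0); ‖c_1‖ = 4.4721, so q_1 = (0.4472, -0.8944, 0.0000).
r_{12} = q_1·c_2 = 1.7889.

r_{12} = 1.7889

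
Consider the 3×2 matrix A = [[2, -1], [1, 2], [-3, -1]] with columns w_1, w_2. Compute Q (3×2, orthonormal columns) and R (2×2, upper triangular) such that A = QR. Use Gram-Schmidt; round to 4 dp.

w_1 = (2, 1, -3); ‖w_1‖ = 3.7417, so q_1 = (0.5345, 0.2673, -0.8018).
q_1·w_2 = 0.5345·(-1) + 0.2673·2 + (-0.8018)·(-1) = 0.8018.
u_2 = w_2 − 0.8018·q_1 = (-1.4286, 1.7857, -0.3571).
‖u_2‖ = 2.3146, so q_2 = (-0.6172, 0.7715, -0.1543).

Q = [[0.5345, -0.6172], [0.2673, 0.7715], [-0.8018, -0.1543]], R = [[3.7417, 0.8018], [0.0000, 2.3146]]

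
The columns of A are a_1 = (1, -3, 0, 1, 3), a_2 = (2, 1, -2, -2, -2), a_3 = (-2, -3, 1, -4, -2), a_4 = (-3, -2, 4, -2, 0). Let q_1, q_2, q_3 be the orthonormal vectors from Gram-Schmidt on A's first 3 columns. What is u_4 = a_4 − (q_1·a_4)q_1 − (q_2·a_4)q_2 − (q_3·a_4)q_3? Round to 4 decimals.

a_1 = (1, -3, 0, 1, 3); ‖a_1‖ = 4.4721, so q_1 = (0.2236, -0.6708, 0.0000, 0.2236, 0.6708).
q_1·a_2 = 0.2236·2 + (-0.6708)·1 + 0.0000·(-2) + 0.2236·(-2) + 0.6708·(-2) = -2.0125.
u_2 = a_2 + 2.0125·q_1 = (2.4500, -0.3500, -2.0000, -1.5500, -0.6500).
‖u_2‖ = 3.5986, so q_2 = (0.6808, -0.0973, -0.5558, -0.4307, -0.1806).
q_1·a_3 = 0.2236·(-2) + (-0.6708)·(-3) + 0.0000·1 + 0.2236·(-4) + 0.6708·(-2) = -0.6708; q_2·a_3 = 0.6808·(-2) + (-0.0973)·(-3) + (-0.5558)·1 + (-0.4307)·(-4) + (-0.1806)·(-2) = 0.4585.
u_3 = a_3 + 0.6708·q_1 − 0.4585·q_2 = (-2.1622, -3.4054, 1.2548, -3.6525, -1.4672).
‖u_3‖ = 5.7741, so q_3 = (-0.3745, -0.5898, 0.2173, -0.6326, -0.2541).
q_1·a_4 = 0.2236·(-3) + (-0.6708)·(-2) + 0.0000·4 + 0.2236·(-2) + 0.6708·0 = 0.2236; q_2·a_4 = 0.6808·(-3) + (-0.0973)·(-2) + (-0.5558)·4 + (-0.4307)·(-2) + (-0.1806)·0 = -3.2096; q_3·a_4 = (-0.3745)·(-3) + (-0.5898)·(-2) + 0.2173·4 + (-0.6326)·(-2) + (-0.2541)·0 = 4.4374.
u_4 = a_4 − 0.2236·q_1 + 3.2096·q_2 − 4.4374·q_3 = (0.7968, 0.4549, 1.2519, -0.6255, 0.3978).

u_4 = (0.7968, 0.4549, 1.2519, -0.6255, 0.3978)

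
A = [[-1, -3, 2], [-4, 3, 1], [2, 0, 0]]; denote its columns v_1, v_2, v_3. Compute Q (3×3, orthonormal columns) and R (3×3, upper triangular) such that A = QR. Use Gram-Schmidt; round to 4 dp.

Q = [[-0.2182, -0.9117, 0.3482], [-0.8729, 0.3419, 0.3482], [0.4364, 0.2279, 0.8704]], R = [[4.5826, -1.9640, -1.3093], [0.0000, 3.7607, -1.4815], [0.0000, 0.0000, 1.0445]]

v_1 = (-1, -4, 2); ‖v_1‖ = 4.5826, so e_1 = (-0.2182, -0.8729, 0.4364).
e_1·v_2 = (-0.2182)·(-3) + (-0.8729)·3 + 0.4364·0 = -1.9640.
u_2 = v_2 + 1.9640·e_1 = (-3.4286, 1.2857, 0.8571).
‖u_2‖ = 3.7607, so e_2 = (-0.9117, 0.3419, 0.2279).
e_1·v_3 = (-0.2182)·2 + (-0.8729)·1 + 0.4364·0 = -1.3093; e_2·v_3 = (-0.9117)·2 + 0.3419·1 + 0.2279·0 = -1.4815.
u_3 = v_3 + 1.3093·e_1 + 1.4815·e_2 = (0.3636, 0.3636, 0.9091).
‖u_3‖ = 1.0445, so e_3 = (0.3482, 0.3482, 0.8704).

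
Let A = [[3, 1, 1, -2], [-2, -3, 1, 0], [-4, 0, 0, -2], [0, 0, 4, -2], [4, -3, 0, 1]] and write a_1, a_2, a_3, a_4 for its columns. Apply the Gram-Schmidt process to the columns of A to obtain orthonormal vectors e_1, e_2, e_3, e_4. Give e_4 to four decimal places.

e_4 = (-0.6774, -0.0317, -0.6863, 0.1773, -0.1941)

a_1 = (3, -2, -4, 0, 4); ‖a_1‖ = 6.7082, so e_1 = (0.4472, -0.2981, -0.5963, 0.0000, 0.5963).
e_1·a_2 = 0.4472·1 + (-0.2981)·(-3) + (-0.5963)·0 + 0.0000·0 + 0.5963·(-3) = -0.4472.
u_2 = a_2 + 0.4472·e_1 = (1.2000, -3.1333, -0.2667, 0.0000, -2.7333).
‖u_2‖ = 4.3359, so e_2 = (0.2768, -0.7226, -0.0615, 0.0000, -0.6304).
e_1·a_3 = 0.4472·1 + (-0.2981)·1 + (-0.5963)·0 + 0.0000·4 + 0.5963·0 = 0.1491; e_2·a_3 = 0.2768·1 + (-0.7226)·1 + (-0.0615)·0 + 0.0000·4 + (-0.6304)·0 = -0.4459.
u_3 = a_3 − 0.1491·e_1 + 0.4459·e_2 = (1.0567, 0.7222, 0.0615, 4.0000, -0.3700).
‖u_3‖ = 4.2165, so e_3 = (0.2506, 0.1713, 0.0146, 0.9487, -0.0877).
e_1·a_4 = 0.4472·(-2) + (-0.2981)·0 + (-0.5963)·(-2) + 0.0000·(-2) + 0.5963·1 = 0.8944; e_2·a_4 = 0.2768·(-2) + (-0.7226)·0 + (-0.0615)·(-2) + 0.0000·(-2) + (-0.6304)·1 = -1.0609; e_3·a_4 = 0.2506·(-2) + 0.1713·0 + 0.0146·(-2) + 0.9487·(-2) + (-0.0877)·1 = -2.5154.
u_4 = a_4 − 0.8944·e_1 + 1.0609·e_2 + 2.5154·e_3 = (-1.4760, -0.0691, -1.4952, 0.3863, -0.4228).
‖u_4‖ = 2.1788, so e_4 = (-0.6774, -0.0317, -0.6863, 0.1773, -0.1941).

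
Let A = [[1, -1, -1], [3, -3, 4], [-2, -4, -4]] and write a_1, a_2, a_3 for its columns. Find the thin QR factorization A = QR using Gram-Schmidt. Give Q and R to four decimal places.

a_1 = (1, 3, -2); ‖a_1‖ = 3.7417, so e_1 = (0.2673, 0.8018, -0.5345).
e_1·a_2 = 0.2673·(-1) + 0.8018·(-3) + (-0.5345)·(-4) = -0.5345.
u_2 = a_2 + 0.5345·e_1 = (-0.8571, -2.5714, -4.2857).
‖u_2‖ = 5.0709, so e_2 = (-0.1690, -0.5071, -0.8452).
e_1·a_3 = 0.2673·(-1) + 0.8018·4 + (-0.5345)·(-4) = 5.0780; e_2·a_3 = (-0.1690)·(-1) + (-0.5071)·4 + (-0.8452)·(-4) = 1.5213.
u_3 = a_3 − 5.0780·e_1 − 1.5213·e_2 = (-2.1000, 0.7000, 0.0000).
‖u_3‖ = 2.2136, so e_3 = (-0.9487, 0.3162, 0.0000).

Q = [[0.2673, -0.1690, -0.9487], [0.8018, -0.5071, 0.3162], [-0.5345, -0.8452, 0.0000]], R = [[3.7417, -0.5345, 5.0780], [0.0000, 5.0709, 1.5213], [0.0000, 0.0000, 2.2136]]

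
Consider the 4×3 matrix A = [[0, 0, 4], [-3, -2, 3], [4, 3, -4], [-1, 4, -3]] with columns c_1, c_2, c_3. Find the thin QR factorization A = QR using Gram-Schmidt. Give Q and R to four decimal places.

c_1 = (0, -3, 4, -1); ‖c_1‖ = 5.0990, so q_1 = (0.0000, -0.5883, 0.7845, -0.1961).
q_1·c_2 = 0.0000·0 + (-0.5883)·(-2) + 0.7845·3 + (-0.1961)·4 = 2.7456.
u_2 = c_2 − 2.7456·q_1 = (0.0000, -0.3846, 0.8462, 4.5385).
‖u_2‖ = 4.6327, so q_2 = (0.0000, -0.0830, 0.1826, 0.9797).
q_1·c_3 = 0.0000·4 + (-0.5883)·3 + 0.7845·(-4) + (-0.1961)·(-3) = -4.3146; q_2·c_3 = 0.0000·4 + (-0.0830)·3 + 0.1826·(-4) + 0.9797·(-3) = -3.9187.
u_3 = c_3 + 4.3146·q_1 + 3.9187·q_2 = (4.0000, 0.1362, 0.1004, -0.0072).
‖u_3‖ = 4.0036, so q_3 = (0.9991, 0.0340, 0.0251, -0.0018).

Q = [[0.0000, 0.0000, 0.9991], [-0.5883, -0.0830, 0.0340], [0.7845, 0.1826, 0.0251], [-0.1961, 0.9797, -0.0018]], R = [[5.0990, 2.7456, -4.3146], [0.0000, 4.6327, -3.9187], [0.0000, 0.0000, 4.0036]]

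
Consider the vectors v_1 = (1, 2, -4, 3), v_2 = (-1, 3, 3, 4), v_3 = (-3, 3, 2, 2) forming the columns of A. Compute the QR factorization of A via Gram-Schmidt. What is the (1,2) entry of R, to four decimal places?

v_1 = (1, 2, -4, 3); ‖v_1‖ = 5.4772, so q_1 = (0.1826, 0.3651, -0.7303, 0.5477).
r_{12} = q_1·v_2 = 0.9129.

r_{12} = 0.9129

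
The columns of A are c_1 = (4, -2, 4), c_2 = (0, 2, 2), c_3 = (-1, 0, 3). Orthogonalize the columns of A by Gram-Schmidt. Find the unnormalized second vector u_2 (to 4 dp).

c_1 = (4, -2, 4); ‖c_1‖ = 6.0000, so e_1 = (0.6667, -0.3333, 0.6667).
e_1·c_2 = 0.6667·0 + (-0.3333)·2 + 0.6667·2 = 0.6667.
u_2 = c_2 − 0.6667·e_1 = (-0.4444, 2.2222, 1.5556).

u_2 = (-0.4444, 2.2222, 1.5556)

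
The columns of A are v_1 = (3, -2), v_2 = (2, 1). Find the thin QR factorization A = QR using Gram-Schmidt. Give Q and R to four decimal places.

Q = [[0.8321, 0.5547], [-0.5547, 0.8321]], R = [[3.6056, 1.1094], [0.0000, 1.9415]]

v_1 = (3, -2); ‖v_1‖ = 3.6056, so q_1 = (0.8321, -0.5547).
q_1·v_2 = 0.8321·2 + (-0.5547)·1 = 1.1094.
u_2 = v_2 − 1.1094·q_1 = (1.0769, 1.6154).
‖u_2‖ = 1.9415, so q_2 = (0.5547, 0.8321).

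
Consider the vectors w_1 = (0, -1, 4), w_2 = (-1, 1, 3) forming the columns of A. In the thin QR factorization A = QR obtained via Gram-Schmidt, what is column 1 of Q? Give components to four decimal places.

w_1 = (0, -1, 4); ‖w_1‖ = 4.1231, so e_1 = (0.0000, -0.2425, 0.9701).

e_1 = (0.0000, -0.2425, 0.9701)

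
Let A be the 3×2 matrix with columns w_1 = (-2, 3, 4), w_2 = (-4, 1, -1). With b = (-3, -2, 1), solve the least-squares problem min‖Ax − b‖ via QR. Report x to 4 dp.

w_1 = (-2, 3, 4); ‖w_1‖ = 5.3852, so q_1 = (-0.3714, 0.5571, 0.7428).
q_1·w_2 = (-0.3714)·(-4) + 0.5571·1 + 0.7428·(-1) = 1.2999.
u_2 = w_2 − 1.2999·q_1 = (-3.5172, 0.2759, -1.9655).
‖u_2‖ = 4.0386, so q_2 = (-0.8709, 0.0683, -0.4867).
Qᵀb = (0.7428, 1.9894).
Back-substitute: x_2 = 1.9894/4.0386 = 0.4926.
x_1 = (0.7428 − 1.2999·0.4926)/5.3852 = 0.0190.

x = (0.0190, 0.4926)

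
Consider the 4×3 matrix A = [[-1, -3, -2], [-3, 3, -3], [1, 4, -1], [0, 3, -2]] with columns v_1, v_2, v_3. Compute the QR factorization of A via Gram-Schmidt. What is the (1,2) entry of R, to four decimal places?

r_{12} = -0.6030

v_1 = (-1, -3, 1, 0); ‖v_1‖ = 3.3166, so q_1 = (-0.3015, -0.9045, 0.3015, 0.0000).
r_{12} = q_1·v_2 = -0.6030.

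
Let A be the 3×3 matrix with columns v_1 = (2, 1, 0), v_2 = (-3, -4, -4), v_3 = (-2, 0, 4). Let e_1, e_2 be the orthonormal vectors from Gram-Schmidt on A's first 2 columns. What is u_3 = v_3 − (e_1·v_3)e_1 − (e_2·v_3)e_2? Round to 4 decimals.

e_1 = v_1/‖v_1‖ = (2, 1, 0)/2.2361 = (0.8944, 0.4472, 0.0000).
r_{12} = e_1·v_2 = -4.4721.
u_2 = v_2 + 4.4721·e_1 = (1.0000, -2.0000, -4.0000).
‖u_2‖ = 4.5826, so e_2 = (0.2182, -0.4364, -0.8729).
r_{13} = e_1·v_3 = -1.7889; r_{23} = e_2·v_3 = -3.9279.
u_3 = v_3 + 1.7889·e_1 + 3.9279·e_2 = (0.4571, -0.9143, 0.5714).

u_3 = (0.4571, -0.9143, 0.5714)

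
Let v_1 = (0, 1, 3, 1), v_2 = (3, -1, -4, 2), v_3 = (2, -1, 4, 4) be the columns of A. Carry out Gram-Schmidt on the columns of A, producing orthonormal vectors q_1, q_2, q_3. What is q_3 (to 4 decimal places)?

q_1 = v_1/‖v_1‖ = (0, 1, 3, 1)/3.3166 = (0.0000, 0.3015, 0.9045, 0.3015).
r_{12} = q_1·v_2 = -3.3166.
u_2 = v_2 + 3.3166·q_1 = (3.0000, 0.0000, -1.0000, 3.0000).
‖u_2‖ = 4.3589, so q_2 = (0.6882, 0.0000, -0.2294, 0.6882).
r_{13} = q_1·v_3 = 4.5227; r_{23} = q_2·v_3 = 3.2118.
u_3 = v_3 − 4.5227·q_1 − 3.2118·q_2 = (-0.2105, -2.3636, 0.6459, 0.4258).
‖u_3‖ = 2.4959, so q_3 = (-0.0843, -0.9470, 0.2588, 0.1706).

q_3 = (-0.0843, -0.9470, 0.2588, 0.1706)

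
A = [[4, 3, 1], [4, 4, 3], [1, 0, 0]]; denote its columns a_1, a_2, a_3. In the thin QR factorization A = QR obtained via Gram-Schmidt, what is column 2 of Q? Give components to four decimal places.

e_2 = (-0.3534, 0.5437, -0.7612)

a_1 = (4, 4, 1); ‖a_1‖ = 5.7446, so e_1 = (0.6963, 0.6963, 0.1741).
e_1·a_2 = 0.6963·3 + 0.6963·4 + 0.1741·0 = 4.8742.
u_2 = a_2 − 4.8742·e_1 = (-0.3939, 0.6061, -0.8485).
‖u_2‖ = 1.1146, so e_2 = (-0.3534, 0.5437, -0.7612).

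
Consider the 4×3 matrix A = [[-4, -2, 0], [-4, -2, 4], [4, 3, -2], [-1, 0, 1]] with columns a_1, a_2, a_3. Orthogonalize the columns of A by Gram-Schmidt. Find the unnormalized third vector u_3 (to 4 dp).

u_3 = (-2.1224, 1.8776, -0.1633, 0.3265)

a_1 = (-4, -4, 4, -1); ‖a_1‖ = 7.0000, so e_1 = (-0.5714, -0.5714, 0.5714, -0.1429).
e_1·a_2 = (-0.5714)·(-2) + (-0.5714)·(-2) + 0.5714·3 + (-0.1429)·0 = 4.0000.
u_2 = a_2 − 4.0000·e_1 = (0.2857, 0.2857, 0.7143, 0.5714).
‖u_2‖ = 1.0000, so e_2 = (0.2857, 0.2857, 0.7143, 0.5714).
e_1·a_3 = (-0.5714)·0 + (-0.5714)·4 + 0.5714·(-2) + (-0.1429)·1 = -3.5714; e_2·a_3 = 0.2857·0 + 0.2857·4 + 0.7143·(-2) + 0.5714·1 = 0.2857.
u_3 = a_3 + 3.5714·e_1 − 0.2857·e_2 = (-2.1224, 1.8776, -0.1633, 0.3265).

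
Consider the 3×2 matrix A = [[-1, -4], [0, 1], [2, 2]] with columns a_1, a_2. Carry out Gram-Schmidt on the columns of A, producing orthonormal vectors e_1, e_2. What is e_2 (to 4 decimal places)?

e_1 = a_1/‖a_1‖ = (-1, 0, 2)/2.2361 = (-0.4472, 0.0000, 0.8944).
r_{12} = e_1·a_2 = 3.5777.
u_2 = a_2 − 3.5777·e_1 = (-2.4000, 1.0000, -1.2000).
‖u_2‖ = 2.8636, so e_2 = (-0.8381, 0.3492, -0.4191).

e_2 = (-0.8381, 0.3492, -0.4191)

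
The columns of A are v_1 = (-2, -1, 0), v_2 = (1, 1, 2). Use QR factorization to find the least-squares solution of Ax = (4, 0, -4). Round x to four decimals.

v_1 = (-2, -1, 0); ‖v_1‖ = 2.2361, so e_1 = (-0.8944, -0.4472, 0.0000).
e_1·v_2 = (-0.8944)·1 + (-0.4472)·1 + 0.0000·2 = -1.3416.
u_2 = v_2 + 1.3416·e_1 = (-0.2000, 0.4000, 2.0000).
‖u_2‖ = 2.0494, so e_2 = (-0.0976, 0.1952, 0.9759).
Qᵀb = (-3.5777, -4.2940).
Back-substitute: x_2 = -4.2940/2.0494 = -2.0952.
x_1 = (-3.5777 + 1.3416·(-2.0952))/2.2361 = -2.8571.

x = (-2.8571, -2.0952)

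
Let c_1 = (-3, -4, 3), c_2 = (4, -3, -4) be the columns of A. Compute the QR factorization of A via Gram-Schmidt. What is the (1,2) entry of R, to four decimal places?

c_1 = (-3, -4, 3); ‖c_1‖ = 5.8310, so e_1 = (-0.5145, -0.6860, 0.5145).
r_{12} = e_1·c_2 = -2.0580.

r_{12} = -2.0580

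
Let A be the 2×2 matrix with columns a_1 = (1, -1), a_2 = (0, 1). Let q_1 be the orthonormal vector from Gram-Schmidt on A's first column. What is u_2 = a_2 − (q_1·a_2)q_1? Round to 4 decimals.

q_1 = a_1/‖a_1‖ = (1, -1)/1.4142 = (0.7071, -0.7071).
r_{12} = q_1·a_2 = -0.7071.
u_2 = a_2 + 0.7071·q_1 = (0.5000, 0.5000).

u_2 = (0.5000, 0.5000)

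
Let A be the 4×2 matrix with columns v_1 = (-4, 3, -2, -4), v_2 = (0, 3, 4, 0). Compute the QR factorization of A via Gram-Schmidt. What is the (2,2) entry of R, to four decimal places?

r_{22} = 4.9978

v_1 = (-4, 3, -2, -4); ‖v_1‖ = 6.7082, so q_1 = (-0.5963, 0.4472, -0.2981, -0.5963).
q_1·v_2 = (-0.5963)·0 + 0.4472·3 + (-0.2981)·4 + (-0.5963)·0 = 0.1491.
u_2 = v_2 − 0.1491·q_1 = (0.0889, 2.9333, 4.0444, 0.0889).
r_{22} = ‖u_2‖ = 4.9978.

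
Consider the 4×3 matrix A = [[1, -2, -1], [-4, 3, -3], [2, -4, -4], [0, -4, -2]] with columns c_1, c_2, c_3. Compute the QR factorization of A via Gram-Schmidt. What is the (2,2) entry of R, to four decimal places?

r_{22} = 4.6853

c_1 = (1, -4, 2, 0); ‖c_1‖ = 4.5826, so e_1 = (0.2182, -0.8729, 0.4364, 0.0000).
e_1·c_2 = 0.2182·(-2) + (-0.8729)·3 + 0.4364·(-4) + 0.0000·(-4) = -4.8008.
u_2 = c_2 + 4.8008·e_1 = (-0.9524, -1.1905, -1.9048, -4.0000).
r_{22} = ‖u_2‖ = 4.6853.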